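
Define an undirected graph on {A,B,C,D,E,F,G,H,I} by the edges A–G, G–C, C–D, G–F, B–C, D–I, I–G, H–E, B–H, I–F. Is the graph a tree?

The graph has 9 vertices and 10 edges.
A tree on 9 vertices has exactly 8 edges; this graph has 10, so it contains a cycle and is not a tree.

No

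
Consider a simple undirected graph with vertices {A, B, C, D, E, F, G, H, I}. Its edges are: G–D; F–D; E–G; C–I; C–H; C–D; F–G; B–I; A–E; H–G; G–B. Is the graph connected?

A breadth-first search from A visits A, E, G, B, D, F, H, I, C — all 9 vertices — so the graph is connected.

Yes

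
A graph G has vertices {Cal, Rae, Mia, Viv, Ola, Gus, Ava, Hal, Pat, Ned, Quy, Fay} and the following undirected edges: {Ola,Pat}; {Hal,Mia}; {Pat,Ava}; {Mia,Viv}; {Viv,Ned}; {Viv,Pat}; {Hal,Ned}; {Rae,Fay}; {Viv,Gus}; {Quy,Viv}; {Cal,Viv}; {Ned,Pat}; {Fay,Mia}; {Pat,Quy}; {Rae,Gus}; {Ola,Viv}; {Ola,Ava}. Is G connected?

Starting from Cal and exploring outward reaches every vertex (Cal, Viv, Mia, Ned, Pat, Quy, Gus, Ola, Fay, Hal, Ava, Rae); the graph is connected.

Yes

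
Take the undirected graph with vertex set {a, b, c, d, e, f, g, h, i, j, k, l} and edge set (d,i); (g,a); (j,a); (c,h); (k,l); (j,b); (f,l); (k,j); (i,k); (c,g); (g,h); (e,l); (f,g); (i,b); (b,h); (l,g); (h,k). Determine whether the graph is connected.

Yes

A breadth-first search from a visits a, g, j, h, f, c, l, b, k, e, i, d — all 12 vertices — so the graph is connected.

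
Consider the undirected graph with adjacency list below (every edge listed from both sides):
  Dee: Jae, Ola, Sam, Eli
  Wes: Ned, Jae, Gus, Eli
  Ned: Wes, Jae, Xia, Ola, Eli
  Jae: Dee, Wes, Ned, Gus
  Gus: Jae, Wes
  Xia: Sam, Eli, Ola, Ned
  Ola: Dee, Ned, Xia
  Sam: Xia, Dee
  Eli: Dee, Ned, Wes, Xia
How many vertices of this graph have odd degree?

Degrees: Dee:4, Wes:4, Ned:5, Jae:4, Gus:2, Xia:4, Ola:3, Sam:2, Eli:4
Odd-degree vertices: Ned, Ola.

2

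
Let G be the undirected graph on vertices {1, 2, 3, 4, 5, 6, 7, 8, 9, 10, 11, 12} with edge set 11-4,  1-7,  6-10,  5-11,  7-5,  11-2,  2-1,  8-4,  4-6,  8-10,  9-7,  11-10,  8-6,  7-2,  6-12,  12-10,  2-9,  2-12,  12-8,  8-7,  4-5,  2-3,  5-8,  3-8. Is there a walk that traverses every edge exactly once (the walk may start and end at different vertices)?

Yes

Degrees: 1:2, 2:6, 3:2, 4:4, 5:4, 6:4, 7:5, 8:7, 9:2, 10:4, 11:4, 12:4
Odd-degree vertices: 7, 8 (2 total).
With 2 odd-degree vertices and all edges in one connected piece, an Eulerian trail exists (from 7 to 8).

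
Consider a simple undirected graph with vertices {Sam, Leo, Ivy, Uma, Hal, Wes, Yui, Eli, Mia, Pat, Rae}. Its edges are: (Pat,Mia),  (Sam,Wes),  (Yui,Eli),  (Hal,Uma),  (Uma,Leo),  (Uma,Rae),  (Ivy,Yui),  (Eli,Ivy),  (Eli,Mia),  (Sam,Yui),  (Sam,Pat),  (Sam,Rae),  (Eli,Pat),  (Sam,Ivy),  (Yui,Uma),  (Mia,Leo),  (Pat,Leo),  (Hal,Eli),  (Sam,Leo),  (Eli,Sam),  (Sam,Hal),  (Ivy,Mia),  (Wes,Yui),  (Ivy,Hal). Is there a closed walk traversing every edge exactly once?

Degrees: Sam:8, Leo:4, Ivy:5, Uma:4, Hal:4, Wes:2, Yui:5, Eli:6, Mia:4, Pat:4, Rae:2
Vertices with odd degree: Ivy, Yui. An Eulerian circuit requires all degrees even.

No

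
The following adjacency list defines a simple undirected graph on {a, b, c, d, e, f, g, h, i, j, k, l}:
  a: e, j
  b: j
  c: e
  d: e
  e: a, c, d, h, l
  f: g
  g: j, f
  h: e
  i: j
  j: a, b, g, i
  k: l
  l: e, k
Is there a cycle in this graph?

|V| = 12, |E| = 11, number of components = 1.
A forest on 12 vertices with 1 component has exactly 11 edges, which matches — so no cycle.

No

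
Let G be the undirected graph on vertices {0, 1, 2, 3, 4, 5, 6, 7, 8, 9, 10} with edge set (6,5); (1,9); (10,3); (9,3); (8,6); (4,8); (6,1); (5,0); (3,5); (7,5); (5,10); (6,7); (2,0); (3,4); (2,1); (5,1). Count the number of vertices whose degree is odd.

0

Degrees: 0:2, 1:4, 2:2, 3:4, 4:2, 5:6, 6:4, 7:2, 8:2, 9:2, 10:2
Odd-degree vertices: none.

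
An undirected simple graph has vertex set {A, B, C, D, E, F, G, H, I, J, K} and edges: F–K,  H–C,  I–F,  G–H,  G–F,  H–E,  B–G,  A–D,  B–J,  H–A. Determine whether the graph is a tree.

Yes

|V| = 11, |E| = 10.
It is connected with exactly 10 edges, hence acyclic — it is a tree.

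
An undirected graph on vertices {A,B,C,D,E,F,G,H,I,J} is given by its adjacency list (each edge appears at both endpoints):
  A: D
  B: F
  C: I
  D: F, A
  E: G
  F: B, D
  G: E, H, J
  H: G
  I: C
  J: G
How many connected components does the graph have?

Component: {C, I}
Component: {A, B, D, F}
Component: {E, G, H, J}

3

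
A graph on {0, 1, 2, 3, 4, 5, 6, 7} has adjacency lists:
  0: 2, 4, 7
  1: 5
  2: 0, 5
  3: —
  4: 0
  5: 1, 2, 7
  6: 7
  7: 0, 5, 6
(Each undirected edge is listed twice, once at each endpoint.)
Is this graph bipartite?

Color {1, 2, 3, 4, 7} black and {0, 5, 6} white. No edge joins two same-colored vertices, so the graph is bipartite.

Yes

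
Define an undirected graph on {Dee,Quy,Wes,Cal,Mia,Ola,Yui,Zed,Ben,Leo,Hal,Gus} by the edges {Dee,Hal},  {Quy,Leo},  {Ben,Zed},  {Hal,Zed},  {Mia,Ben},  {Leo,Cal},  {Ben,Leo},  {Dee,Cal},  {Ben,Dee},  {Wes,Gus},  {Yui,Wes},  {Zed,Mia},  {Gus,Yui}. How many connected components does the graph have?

Component: {Ola}
Component: {Wes, Yui, Gus}
Component: {Dee, Quy, Cal, Mia, Zed, Ben, Leo, Hal}

3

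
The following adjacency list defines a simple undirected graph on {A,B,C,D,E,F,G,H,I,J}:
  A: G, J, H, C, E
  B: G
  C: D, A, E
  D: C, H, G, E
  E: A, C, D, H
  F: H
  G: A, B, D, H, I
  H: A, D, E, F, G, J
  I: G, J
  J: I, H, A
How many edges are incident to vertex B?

Neighbors of B: G.

1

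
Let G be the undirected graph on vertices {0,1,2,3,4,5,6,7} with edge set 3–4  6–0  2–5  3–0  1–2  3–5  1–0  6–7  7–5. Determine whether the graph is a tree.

No

|V| = 8, |E| = 9.
A tree on 8 vertices has exactly 7 edges; this graph has 9, so it contains a cycle and is not a tree.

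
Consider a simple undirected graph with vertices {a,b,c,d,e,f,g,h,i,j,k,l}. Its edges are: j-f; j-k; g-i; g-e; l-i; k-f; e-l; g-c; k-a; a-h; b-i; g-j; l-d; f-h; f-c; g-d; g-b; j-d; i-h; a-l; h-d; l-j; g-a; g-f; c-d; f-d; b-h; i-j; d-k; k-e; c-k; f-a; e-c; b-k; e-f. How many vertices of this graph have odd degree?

8

Degrees: a:5, b:4, c:5, d:7, e:5, f:8, g:8, h:5, i:5, j:6, k:7, l:5
Odd-degree vertices: a, c, d, e, h, i, k, l.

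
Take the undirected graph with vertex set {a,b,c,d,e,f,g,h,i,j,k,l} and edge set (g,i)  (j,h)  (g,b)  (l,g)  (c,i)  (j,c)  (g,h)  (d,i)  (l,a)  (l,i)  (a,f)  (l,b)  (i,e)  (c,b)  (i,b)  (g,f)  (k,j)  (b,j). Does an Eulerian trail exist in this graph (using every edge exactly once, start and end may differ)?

Degrees: a:2, b:5, c:3, d:1, e:1, f:2, g:5, h:2, i:6, j:4, k:1, l:4
Odd-degree vertices: b, c, d, e, g, k (6 total).
With 6 odd-degree vertices (more than two), no single trail can use every edge.

No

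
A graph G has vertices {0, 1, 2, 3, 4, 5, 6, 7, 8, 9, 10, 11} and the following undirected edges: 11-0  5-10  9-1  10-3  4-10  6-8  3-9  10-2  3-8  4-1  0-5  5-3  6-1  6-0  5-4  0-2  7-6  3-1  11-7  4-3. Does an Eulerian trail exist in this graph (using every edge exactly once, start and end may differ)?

Degrees: 0:4, 1:4, 2:2, 3:6, 4:4, 5:4, 6:4, 7:2, 8:2, 9:2, 10:4, 11:2
Odd-degree vertices: none (0 total).
The non-isolated vertices are connected and exactly 0 have odd degree, so an Eulerian trail exists.

Yes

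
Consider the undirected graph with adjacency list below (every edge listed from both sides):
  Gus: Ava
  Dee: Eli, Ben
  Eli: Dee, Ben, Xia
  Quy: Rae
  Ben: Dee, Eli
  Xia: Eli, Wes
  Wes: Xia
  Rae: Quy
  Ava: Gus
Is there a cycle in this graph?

Yes

The graph has 9 vertices, 7 edges, and 3 connected components.
Since 7 > 9 - 3, a cycle must exist; for instance Dee-Eli-Ben-Dee.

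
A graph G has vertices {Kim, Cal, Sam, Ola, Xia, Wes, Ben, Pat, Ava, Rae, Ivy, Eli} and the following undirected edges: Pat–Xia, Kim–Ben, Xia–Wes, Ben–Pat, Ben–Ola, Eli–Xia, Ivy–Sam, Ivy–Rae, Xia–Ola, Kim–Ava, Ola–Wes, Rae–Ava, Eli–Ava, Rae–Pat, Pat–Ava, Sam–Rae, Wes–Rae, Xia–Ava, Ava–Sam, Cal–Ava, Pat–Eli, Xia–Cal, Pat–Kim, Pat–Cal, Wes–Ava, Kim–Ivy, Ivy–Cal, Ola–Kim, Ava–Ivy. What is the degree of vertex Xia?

Neighbors of Xia: Cal, Ola, Wes, Pat, Ava, Eli.

6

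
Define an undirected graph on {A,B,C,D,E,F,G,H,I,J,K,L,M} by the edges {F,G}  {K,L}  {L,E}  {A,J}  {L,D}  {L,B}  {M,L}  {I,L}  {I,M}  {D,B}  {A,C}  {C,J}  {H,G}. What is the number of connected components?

Component: {A, C, J}
Component: {F, G, H}
Component: {B, D, E, I, K, L, M}

3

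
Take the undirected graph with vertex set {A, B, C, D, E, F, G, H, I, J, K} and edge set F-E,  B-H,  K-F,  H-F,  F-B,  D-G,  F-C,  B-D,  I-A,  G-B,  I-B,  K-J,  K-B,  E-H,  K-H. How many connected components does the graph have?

1

Component: {A, B, C, D, E, F, G, H, I, J, K}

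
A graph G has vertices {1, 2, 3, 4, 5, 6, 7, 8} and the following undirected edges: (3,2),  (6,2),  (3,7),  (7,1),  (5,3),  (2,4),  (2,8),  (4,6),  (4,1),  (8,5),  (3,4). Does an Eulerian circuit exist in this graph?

Degrees: 1:2, 2:4, 3:4, 4:4, 5:2, 6:2, 7:2, 8:2
Every vertex has even degree and the edges form a single connected piece, so an Eulerian circuit exists.

Yes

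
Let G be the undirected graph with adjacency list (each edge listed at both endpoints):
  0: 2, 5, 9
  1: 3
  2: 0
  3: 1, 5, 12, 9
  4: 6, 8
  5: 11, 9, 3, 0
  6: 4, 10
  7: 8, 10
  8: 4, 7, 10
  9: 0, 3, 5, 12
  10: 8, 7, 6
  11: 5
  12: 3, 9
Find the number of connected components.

Component: {4, 6, 7, 8, 10}
Component: {0, 1, 2, 3, 5, 9, 11, 12}

2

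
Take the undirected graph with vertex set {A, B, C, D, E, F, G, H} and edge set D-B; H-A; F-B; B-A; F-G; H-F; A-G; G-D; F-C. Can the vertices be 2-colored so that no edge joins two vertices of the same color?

Yes

A valid 2-coloring puts {B, C, E, G, H} on one side and {A, D, F} on the other; every edge crosses between the two sides.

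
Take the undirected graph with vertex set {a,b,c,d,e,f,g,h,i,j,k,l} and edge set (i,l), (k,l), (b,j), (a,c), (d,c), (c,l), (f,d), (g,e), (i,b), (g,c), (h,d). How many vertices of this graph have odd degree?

8

Degrees: a:1, b:2, c:4, d:3, e:1, f:1, g:2, h:1, i:2, j:1, k:1, l:3
Odd-degree vertices: a, d, e, f, h, j, k, l.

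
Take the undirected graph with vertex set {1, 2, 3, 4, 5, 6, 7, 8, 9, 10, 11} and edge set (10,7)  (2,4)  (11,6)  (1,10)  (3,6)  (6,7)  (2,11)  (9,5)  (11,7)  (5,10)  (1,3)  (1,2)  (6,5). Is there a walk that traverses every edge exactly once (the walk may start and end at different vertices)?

Degrees: 1:3, 2:3, 3:2, 4:1, 5:3, 6:4, 7:3, 8:0, 9:1, 10:3, 11:3
Odd-degree vertices: 1, 2, 4, 5, 7, 9, 10, 11 (8 total).
An Eulerian trail requires 0 or 2 odd-degree vertices; here there are 8.

No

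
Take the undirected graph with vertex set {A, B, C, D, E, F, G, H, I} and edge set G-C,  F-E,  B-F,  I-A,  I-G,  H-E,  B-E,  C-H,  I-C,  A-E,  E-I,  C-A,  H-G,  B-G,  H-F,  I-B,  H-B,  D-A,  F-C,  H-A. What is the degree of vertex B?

5

Neighbors of B: E, F, G, H, I.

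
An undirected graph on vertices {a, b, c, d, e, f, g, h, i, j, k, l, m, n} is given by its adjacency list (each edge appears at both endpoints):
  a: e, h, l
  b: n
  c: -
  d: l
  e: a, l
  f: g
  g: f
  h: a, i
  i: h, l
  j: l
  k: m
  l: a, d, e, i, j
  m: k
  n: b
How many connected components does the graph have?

Component: {c}
Component: {b, n}
Component: {f, g}
Component: {k, m}
Component: {a, d, e, h, i, j, l}

5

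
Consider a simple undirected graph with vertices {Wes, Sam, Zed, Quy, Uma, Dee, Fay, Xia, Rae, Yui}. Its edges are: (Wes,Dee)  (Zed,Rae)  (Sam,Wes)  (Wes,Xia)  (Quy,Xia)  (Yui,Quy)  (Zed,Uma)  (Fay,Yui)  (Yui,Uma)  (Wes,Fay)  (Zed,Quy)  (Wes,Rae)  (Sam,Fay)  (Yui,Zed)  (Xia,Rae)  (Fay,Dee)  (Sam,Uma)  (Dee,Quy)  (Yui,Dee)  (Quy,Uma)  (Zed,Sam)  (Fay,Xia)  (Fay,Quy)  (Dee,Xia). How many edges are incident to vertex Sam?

Neighbors of Sam: Wes, Zed, Uma, Fay.

4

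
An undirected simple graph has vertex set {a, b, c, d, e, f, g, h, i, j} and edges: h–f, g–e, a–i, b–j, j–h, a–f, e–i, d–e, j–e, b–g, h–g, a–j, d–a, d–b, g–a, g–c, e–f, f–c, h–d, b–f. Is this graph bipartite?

A valid 2-coloring puts {d, f, g, i, j} on one side and {a, b, c, e, h} on the other; every edge crosses between the two sides.

Yes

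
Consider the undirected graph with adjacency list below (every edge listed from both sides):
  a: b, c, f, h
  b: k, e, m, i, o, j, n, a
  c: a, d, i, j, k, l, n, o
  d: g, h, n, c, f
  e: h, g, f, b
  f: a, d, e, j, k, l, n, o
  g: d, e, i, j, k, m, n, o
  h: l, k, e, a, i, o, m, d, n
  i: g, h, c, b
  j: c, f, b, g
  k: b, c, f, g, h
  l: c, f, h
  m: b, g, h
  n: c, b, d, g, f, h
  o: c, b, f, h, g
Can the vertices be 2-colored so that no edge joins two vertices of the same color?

h-d-n-h is an odd cycle (length 3), and a bipartite graph can contain only even cycles.

No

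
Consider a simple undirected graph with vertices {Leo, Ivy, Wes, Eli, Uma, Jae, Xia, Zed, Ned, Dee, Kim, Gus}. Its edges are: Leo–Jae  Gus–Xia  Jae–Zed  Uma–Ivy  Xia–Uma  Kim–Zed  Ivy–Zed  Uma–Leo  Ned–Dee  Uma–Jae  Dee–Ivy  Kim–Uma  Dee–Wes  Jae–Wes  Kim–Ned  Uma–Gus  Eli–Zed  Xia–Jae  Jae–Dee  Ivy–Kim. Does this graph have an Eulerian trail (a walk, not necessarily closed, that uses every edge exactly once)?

Yes

Degrees: Leo:2, Ivy:4, Wes:2, Eli:1, Uma:6, Jae:6, Xia:3, Zed:4, Ned:2, Dee:4, Kim:4, Gus:2
Odd-degree vertices: Eli, Xia (2 total).
With 2 odd-degree vertices and all edges in one connected piece, an Eulerian trail exists (from Eli to Xia).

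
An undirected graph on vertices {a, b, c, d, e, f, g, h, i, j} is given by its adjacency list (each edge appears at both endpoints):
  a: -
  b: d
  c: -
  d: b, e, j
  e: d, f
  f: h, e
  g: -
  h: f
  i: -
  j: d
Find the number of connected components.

Component: {a}
Component: {c}
Component: {g}
Component: {i}
Component: {b, d, e, f, h, j}

5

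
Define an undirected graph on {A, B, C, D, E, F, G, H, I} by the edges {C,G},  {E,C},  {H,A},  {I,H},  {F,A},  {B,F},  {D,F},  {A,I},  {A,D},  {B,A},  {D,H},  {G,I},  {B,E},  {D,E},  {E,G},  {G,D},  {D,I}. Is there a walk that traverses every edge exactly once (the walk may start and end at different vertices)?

No

Degrees: A:5, B:3, C:2, D:6, E:4, F:3, G:4, H:3, I:4
Odd-degree vertices: A, B, F, H (4 total).
With 4 odd-degree vertices (more than two), no single trail can use every edge.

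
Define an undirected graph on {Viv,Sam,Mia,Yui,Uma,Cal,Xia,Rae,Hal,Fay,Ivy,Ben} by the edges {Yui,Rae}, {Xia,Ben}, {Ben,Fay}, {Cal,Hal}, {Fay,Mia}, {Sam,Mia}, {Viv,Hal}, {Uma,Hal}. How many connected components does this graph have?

Component: {Ivy}
Component: {Yui, Rae}
Component: {Viv, Uma, Cal, Hal}
Component: {Sam, Mia, Xia, Fay, Ben}

4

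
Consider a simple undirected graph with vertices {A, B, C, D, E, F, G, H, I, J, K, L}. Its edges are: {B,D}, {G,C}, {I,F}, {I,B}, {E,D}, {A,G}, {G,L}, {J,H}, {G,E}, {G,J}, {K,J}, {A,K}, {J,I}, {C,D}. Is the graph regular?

Degrees: A:2, B:2, C:2, D:3, E:2, F:1, G:5, H:1, I:3, J:4, K:2, L:1
Degrees are not all equal (e.g. deg(F)=1 but deg(G)=5); not regular.

No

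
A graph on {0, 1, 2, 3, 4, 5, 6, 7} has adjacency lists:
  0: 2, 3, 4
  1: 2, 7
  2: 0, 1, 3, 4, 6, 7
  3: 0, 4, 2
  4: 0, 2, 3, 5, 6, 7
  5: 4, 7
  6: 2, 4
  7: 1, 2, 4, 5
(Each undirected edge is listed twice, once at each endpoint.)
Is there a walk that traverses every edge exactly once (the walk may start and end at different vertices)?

Degrees: 0:3, 1:2, 2:6, 3:3, 4:6, 5:2, 6:2, 7:4
Odd-degree vertices: 0, 3 (2 total).
The non-isolated vertices are connected and exactly 2 have odd degree, so an Eulerian trail exists (from 0 to 3).

Yes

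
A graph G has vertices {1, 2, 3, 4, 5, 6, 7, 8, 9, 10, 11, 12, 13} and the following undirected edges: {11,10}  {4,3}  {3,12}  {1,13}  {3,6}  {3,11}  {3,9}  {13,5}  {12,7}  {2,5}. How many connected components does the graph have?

3

Component: {8}
Component: {1, 2, 5, 13}
Component: {3, 4, 6, 7, 9, 10, 11, 12}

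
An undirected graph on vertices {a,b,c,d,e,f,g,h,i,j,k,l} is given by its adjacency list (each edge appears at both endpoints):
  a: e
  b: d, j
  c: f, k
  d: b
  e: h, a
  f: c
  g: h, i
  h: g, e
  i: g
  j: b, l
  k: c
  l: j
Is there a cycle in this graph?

No

|V| = 12, |E| = 9, number of components = 3.
Since 9 = 12 - 3, the graph is a forest and contains no cycle.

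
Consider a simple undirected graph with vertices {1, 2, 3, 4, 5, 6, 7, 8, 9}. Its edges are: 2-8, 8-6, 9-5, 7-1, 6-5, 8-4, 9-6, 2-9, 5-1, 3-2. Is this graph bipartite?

5-6-9-5 is an odd cycle (length 3), and a bipartite graph can contain only even cycles.

No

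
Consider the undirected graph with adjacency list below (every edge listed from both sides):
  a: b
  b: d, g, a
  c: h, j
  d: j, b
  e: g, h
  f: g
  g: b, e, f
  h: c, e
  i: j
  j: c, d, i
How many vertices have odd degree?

Degrees: a:1, b:3, c:2, d:2, e:2, f:1, g:3, h:2, i:1, j:3
Odd-degree vertices: a, b, f, g, i, j.

6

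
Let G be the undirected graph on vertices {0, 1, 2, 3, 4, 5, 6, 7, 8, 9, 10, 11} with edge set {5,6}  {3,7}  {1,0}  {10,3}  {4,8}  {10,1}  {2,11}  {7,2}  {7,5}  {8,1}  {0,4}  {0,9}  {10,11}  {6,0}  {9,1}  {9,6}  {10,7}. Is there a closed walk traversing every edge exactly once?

Degrees: 0:4, 1:4, 2:2, 3:2, 4:2, 5:2, 6:3, 7:4, 8:2, 9:3, 10:4, 11:2
Vertices with odd degree: 6, 9. An Eulerian circuit requires all degrees even.

No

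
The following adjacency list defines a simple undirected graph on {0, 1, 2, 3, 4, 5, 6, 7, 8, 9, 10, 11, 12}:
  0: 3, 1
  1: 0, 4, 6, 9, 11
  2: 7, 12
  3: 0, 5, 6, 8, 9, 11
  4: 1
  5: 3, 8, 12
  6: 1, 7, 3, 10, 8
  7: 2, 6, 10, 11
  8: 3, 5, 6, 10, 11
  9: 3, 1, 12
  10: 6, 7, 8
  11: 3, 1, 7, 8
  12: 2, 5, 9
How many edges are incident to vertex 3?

6

Neighbors of 3: 0, 5, 6, 8, 9, 11.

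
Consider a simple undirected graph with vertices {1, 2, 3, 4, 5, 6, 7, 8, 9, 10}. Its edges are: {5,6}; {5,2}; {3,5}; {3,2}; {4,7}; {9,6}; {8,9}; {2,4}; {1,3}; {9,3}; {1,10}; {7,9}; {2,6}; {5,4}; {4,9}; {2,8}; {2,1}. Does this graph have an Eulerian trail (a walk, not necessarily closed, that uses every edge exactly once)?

No

Degrees: 1:3, 2:6, 3:4, 4:4, 5:4, 6:3, 7:2, 8:2, 9:5, 10:1
Odd-degree vertices: 1, 6, 9, 10 (4 total).
An Eulerian trail requires 0 or 2 odd-degree vertices; here there are 4.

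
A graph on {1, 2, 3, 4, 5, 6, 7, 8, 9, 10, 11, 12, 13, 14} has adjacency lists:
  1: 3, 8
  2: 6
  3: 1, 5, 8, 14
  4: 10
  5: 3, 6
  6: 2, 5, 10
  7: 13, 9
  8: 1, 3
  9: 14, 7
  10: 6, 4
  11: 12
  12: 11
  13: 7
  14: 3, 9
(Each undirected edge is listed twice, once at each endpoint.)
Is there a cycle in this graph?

The graph has 14 vertices, 13 edges, and 2 connected components.
Since 13 > 14 - 2, a cycle must exist; for instance 1-8-3-1.

Yes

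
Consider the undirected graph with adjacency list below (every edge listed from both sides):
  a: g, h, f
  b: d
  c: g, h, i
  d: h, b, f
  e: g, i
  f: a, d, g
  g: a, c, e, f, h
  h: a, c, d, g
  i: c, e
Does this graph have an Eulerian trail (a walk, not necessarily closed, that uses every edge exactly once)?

No

Degrees: a:3, b:1, c:3, d:3, e:2, f:3, g:5, h:4, i:2
Odd-degree vertices: a, b, c, d, f, g (6 total).
With 6 odd-degree vertices (more than two), no single trail can use every edge.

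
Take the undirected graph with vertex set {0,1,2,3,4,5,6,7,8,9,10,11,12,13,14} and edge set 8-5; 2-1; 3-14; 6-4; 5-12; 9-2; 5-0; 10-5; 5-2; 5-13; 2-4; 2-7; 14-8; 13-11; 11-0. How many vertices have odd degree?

Degrees: 0:2, 1:1, 2:5, 3:1, 4:2, 5:6, 6:1, 7:1, 8:2, 9:1, 10:1, 11:2, 12:1, 13:2, 14:2
Odd-degree vertices: 1, 2, 3, 6, 7, 9, 10, 12.

8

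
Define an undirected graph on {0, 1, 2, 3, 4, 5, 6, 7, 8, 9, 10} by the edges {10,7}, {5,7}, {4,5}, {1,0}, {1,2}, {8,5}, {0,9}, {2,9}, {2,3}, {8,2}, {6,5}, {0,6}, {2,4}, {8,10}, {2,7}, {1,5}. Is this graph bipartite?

Yes

A valid 2-coloring puts {1, 3, 4, 6, 7, 8, 9} on one side and {0, 2, 5, 10} on the other; every edge crosses between the two sides.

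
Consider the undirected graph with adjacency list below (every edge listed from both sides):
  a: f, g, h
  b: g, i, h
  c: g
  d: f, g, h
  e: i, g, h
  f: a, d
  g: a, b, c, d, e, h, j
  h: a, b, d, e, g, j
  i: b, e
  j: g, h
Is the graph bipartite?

The cycle g-h-j-g has length 3, which is odd, so the graph is not bipartite.

No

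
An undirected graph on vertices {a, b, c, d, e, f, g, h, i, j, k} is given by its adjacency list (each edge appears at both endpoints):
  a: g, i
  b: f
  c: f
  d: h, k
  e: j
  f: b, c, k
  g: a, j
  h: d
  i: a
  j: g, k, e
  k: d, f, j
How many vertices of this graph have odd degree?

8

Degrees: a:2, b:1, c:1, d:2, e:1, f:3, g:2, h:1, i:1, j:3, k:3
Odd-degree vertices: b, c, e, f, h, i, j, k.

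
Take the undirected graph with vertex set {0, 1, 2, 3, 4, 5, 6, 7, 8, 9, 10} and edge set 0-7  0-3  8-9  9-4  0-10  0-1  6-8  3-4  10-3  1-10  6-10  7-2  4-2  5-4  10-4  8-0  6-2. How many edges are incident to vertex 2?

3

Neighbors of 2: 4, 6, 7.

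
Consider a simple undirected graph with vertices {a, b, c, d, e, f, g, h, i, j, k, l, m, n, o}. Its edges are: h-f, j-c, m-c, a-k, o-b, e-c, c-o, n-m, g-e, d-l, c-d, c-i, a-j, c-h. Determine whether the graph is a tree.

The graph has 15 vertices and 14 edges.
It is connected with exactly 14 edges, hence acyclic — it is a tree.

Yes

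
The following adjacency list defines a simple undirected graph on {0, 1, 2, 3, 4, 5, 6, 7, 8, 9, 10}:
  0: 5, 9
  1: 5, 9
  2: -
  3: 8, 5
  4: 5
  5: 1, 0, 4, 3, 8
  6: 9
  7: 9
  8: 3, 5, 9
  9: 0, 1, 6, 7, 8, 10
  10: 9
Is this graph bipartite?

No

The cycle 8-3-5-8 has length 3, which is odd, so the graph is not bipartite.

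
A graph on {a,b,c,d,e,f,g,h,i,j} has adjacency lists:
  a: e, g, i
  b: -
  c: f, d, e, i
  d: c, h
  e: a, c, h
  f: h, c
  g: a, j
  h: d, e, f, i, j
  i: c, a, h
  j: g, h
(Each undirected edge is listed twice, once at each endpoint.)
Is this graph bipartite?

No

The cycle h-i-a-g-j-h has length 5, which is odd, so the graph is not bipartite.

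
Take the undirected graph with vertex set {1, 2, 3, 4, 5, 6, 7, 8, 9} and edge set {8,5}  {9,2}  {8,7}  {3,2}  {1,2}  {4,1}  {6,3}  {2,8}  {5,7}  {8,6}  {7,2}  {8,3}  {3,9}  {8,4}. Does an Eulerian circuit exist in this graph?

No

Degrees: 1:2, 2:5, 3:4, 4:2, 5:2, 6:2, 7:3, 8:6, 9:2
2, 7 have odd degree; an Eulerian circuit needs every degree to be even, so none exists.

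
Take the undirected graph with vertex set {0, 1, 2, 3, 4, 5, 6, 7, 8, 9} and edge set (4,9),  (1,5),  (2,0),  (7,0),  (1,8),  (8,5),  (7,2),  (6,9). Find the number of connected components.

Component: {3}
Component: {0, 2, 7}
Component: {1, 5, 8}
Component: {4, 6, 9}

4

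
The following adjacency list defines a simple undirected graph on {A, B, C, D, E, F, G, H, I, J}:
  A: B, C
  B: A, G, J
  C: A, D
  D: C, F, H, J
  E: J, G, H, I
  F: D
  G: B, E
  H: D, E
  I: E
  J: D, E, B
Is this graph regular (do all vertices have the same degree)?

No

Degrees: A:2, B:3, C:2, D:4, E:4, F:1, G:2, H:2, I:1, J:3
Vertex F has degree 1 while D has degree 4, so the graph is not regular.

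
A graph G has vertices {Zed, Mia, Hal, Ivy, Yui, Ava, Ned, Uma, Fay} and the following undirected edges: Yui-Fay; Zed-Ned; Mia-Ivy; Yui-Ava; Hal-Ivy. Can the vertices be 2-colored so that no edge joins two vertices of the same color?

Yes

Partition the vertices as {Ivy, Ava, Ned, Uma, Fay} vs {Zed, Mia, Hal, Yui}. Each listed edge has one endpoint in each part, so the graph is bipartite.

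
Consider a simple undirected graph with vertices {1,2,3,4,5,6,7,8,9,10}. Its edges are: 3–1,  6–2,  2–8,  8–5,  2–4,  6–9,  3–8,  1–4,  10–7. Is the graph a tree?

|V| = 10, |E| = 9.
It splits into 2 components, so it cannot be a tree.

No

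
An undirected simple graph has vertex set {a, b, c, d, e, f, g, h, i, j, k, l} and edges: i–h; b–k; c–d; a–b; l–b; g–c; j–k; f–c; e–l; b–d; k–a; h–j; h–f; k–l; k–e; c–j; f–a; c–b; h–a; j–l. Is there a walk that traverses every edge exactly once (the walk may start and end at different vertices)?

No

Degrees: a:4, b:5, c:5, d:2, e:2, f:3, g:1, h:4, i:1, j:4, k:5, l:4
Odd-degree vertices: b, c, f, g, i, k (6 total).
An Eulerian trail requires 0 or 2 odd-degree vertices; here there are 6.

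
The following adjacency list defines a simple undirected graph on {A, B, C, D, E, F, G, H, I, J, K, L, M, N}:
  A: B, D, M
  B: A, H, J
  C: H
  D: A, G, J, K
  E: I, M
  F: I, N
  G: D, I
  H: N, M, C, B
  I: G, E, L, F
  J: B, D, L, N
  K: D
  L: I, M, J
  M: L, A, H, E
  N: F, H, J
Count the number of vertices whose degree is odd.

Degrees: A:3, B:3, C:1, D:4, E:2, F:2, G:2, H:4, I:4, J:4, K:1, L:3, M:4, N:3
Odd-degree vertices: A, B, C, K, L, N.

6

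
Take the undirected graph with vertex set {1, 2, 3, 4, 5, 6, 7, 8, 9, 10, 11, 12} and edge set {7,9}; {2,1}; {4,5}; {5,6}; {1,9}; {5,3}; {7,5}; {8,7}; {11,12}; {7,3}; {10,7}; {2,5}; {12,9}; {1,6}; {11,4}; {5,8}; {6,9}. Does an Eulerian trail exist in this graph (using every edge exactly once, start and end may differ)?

Degrees: 1:3, 2:2, 3:2, 4:2, 5:6, 6:3, 7:5, 8:2, 9:4, 10:1, 11:2, 12:2
Odd-degree vertices: 1, 6, 7, 10 (4 total).
With 4 odd-degree vertices (more than two), no single trail can use every edge.

No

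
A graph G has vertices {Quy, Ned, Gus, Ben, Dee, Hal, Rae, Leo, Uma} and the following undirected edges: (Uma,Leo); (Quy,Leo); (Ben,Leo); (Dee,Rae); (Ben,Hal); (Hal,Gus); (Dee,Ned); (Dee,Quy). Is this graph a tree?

Yes

The graph has 9 vertices and 8 edges.
It is connected with exactly 8 edges, hence acyclic — it is a tree.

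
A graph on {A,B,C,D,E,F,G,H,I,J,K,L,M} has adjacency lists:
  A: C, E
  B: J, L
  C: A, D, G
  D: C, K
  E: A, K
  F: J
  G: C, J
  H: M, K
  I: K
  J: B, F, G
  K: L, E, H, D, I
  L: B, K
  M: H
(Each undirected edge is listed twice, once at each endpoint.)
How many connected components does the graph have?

1

Component: {A, B, C, D, E, F, G, H, I, J, K, L, M}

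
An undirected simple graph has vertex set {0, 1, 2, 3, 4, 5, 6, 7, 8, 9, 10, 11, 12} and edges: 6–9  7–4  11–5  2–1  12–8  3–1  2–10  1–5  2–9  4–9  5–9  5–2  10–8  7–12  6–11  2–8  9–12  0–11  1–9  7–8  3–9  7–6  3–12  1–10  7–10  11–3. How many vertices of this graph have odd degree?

Degrees: 0:1, 1:5, 2:5, 3:4, 4:2, 5:4, 6:3, 7:5, 8:4, 9:7, 10:4, 11:4, 12:4
Odd-degree vertices: 0, 1, 2, 6, 7, 9.

6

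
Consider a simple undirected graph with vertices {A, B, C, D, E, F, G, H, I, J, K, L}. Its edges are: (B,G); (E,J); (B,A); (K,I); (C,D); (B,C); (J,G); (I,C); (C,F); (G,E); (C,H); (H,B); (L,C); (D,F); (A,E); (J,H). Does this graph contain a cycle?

|V| = 12, |E| = 16, number of components = 1.
Since 16 > 12 - 1, a cycle must exist; for instance B-C-H-B.

Yes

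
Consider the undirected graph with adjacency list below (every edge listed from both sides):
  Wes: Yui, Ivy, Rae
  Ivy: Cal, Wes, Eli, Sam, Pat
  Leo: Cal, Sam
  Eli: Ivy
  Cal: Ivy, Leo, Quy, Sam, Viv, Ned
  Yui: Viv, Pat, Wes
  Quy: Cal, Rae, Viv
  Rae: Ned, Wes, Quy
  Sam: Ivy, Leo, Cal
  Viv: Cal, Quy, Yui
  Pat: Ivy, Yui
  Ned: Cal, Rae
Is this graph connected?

Yes

A breadth-first search from Wes visits Wes, Ivy, Yui, Rae, Sam, Eli, Pat, Cal, Viv, Quy, Ned, Leo — all 12 vertices — so the graph is connected.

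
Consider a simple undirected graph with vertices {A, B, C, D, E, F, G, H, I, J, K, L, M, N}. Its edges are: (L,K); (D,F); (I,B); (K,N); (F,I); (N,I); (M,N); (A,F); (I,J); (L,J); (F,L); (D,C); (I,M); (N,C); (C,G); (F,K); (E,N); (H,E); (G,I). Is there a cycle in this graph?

Yes

The graph has 14 vertices, 19 edges, and 1 connected component.
Since 19 > 14 - 1, a cycle must exist; for instance I-G-C-N-K-L-J-I.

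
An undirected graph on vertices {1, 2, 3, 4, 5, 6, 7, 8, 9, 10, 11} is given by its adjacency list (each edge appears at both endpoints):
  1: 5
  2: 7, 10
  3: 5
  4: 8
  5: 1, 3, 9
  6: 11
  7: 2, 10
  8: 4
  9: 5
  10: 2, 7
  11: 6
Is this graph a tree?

The graph has 11 vertices and 8 edges.
It is not connected, so it is not a tree.

No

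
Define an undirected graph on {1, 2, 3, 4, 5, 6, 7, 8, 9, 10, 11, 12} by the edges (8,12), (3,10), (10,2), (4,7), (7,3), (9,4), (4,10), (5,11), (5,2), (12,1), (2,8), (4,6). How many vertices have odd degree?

6

Degrees: 1:1, 2:3, 3:2, 4:4, 5:2, 6:1, 7:2, 8:2, 9:1, 10:3, 11:1, 12:2
Odd-degree vertices: 1, 2, 6, 9, 10, 11.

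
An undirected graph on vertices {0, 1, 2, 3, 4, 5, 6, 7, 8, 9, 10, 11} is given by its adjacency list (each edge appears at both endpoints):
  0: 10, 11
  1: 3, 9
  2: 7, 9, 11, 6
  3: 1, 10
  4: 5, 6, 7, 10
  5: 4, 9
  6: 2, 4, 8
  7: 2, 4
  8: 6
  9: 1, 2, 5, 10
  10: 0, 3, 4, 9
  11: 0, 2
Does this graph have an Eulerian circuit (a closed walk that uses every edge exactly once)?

No

Degrees: 0:2, 1:2, 2:4, 3:2, 4:4, 5:2, 6:3, 7:2, 8:1, 9:4, 10:4, 11:2
Vertices with odd degree: 6, 8. An Eulerian circuit requires all degrees even.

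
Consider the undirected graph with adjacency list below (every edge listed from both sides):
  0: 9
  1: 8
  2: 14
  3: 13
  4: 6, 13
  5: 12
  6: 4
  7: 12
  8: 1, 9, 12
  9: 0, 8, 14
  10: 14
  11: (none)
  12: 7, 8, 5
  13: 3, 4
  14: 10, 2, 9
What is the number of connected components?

Component: {11}
Component: {3, 4, 6, 13}
Component: {0, 1, 2, 5, 7, 8, 9, 10, 12, 14}

3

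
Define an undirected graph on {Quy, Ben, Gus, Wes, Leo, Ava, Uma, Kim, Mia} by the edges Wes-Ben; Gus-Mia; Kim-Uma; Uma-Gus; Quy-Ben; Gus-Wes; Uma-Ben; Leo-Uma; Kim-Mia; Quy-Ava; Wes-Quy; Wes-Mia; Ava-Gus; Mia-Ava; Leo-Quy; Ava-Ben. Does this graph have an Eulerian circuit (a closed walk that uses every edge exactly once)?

Degrees: Quy:4, Ben:4, Gus:4, Wes:4, Leo:2, Ava:4, Uma:4, Kim:2, Mia:4
All degrees are even and the non-isolated vertices are connected — an Eulerian circuit exists.

Yes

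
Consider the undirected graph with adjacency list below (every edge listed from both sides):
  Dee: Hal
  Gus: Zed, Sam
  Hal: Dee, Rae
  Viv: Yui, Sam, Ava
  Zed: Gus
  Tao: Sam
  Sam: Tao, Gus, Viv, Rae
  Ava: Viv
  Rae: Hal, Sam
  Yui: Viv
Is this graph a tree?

Yes

|V| = 10, |E| = 9.
Connected and |E| = |V| - 1, which characterizes a tree.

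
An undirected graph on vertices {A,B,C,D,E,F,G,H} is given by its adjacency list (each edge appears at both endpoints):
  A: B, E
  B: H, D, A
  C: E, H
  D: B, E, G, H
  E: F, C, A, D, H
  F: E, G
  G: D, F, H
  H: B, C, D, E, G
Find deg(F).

Neighbors of F: E, G.

2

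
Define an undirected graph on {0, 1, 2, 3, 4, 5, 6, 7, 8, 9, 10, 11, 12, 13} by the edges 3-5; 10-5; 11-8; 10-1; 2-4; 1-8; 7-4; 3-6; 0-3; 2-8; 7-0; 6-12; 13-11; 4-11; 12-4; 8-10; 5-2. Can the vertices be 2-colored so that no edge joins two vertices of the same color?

No

The cycle 8-1-10-8 has length 3, which is odd, so the graph is not bipartite.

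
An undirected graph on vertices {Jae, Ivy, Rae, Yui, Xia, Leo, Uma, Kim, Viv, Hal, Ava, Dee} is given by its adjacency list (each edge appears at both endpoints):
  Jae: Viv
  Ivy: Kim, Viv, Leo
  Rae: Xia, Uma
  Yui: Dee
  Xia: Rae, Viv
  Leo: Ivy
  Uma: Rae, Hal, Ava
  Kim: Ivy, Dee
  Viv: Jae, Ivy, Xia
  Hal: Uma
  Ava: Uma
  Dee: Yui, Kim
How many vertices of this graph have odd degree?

8

Degrees: Jae:1, Ivy:3, Rae:2, Yui:1, Xia:2, Leo:1, Uma:3, Kim:2, Viv:3, Hal:1, Ava:1, Dee:2
Odd-degree vertices: Jae, Ivy, Yui, Leo, Uma, Viv, Hal, Ava.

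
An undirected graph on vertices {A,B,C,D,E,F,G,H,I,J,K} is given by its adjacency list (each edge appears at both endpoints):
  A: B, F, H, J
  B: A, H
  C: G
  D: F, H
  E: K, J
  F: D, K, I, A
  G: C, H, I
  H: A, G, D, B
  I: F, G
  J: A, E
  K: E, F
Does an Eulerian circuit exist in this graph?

Degrees: A:4, B:2, C:1, D:2, E:2, F:4, G:3, H:4, I:2, J:2, K:2
C, G have odd degree; an Eulerian circuit needs every degree to be even, so none exists.

No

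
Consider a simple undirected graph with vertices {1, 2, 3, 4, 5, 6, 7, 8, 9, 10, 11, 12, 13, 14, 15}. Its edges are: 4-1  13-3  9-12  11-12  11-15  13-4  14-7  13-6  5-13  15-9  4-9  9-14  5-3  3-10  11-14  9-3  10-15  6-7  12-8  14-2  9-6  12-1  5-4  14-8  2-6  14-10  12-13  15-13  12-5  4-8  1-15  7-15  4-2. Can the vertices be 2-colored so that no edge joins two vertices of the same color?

No

The cycle 13-5-12-13 has length 3, which is odd, so the graph is not bipartite.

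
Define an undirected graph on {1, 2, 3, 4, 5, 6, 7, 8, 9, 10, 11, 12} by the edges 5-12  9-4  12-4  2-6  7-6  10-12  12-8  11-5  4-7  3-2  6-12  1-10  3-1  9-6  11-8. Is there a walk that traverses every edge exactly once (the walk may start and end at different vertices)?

Yes

Degrees: 1:2, 2:2, 3:2, 4:3, 5:2, 6:4, 7:2, 8:2, 9:2, 10:2, 11:2, 12:5
Odd-degree vertices: 4, 12 (2 total).
With 2 odd-degree vertices and all edges in one connected piece, an Eulerian trail exists (from 4 to 12).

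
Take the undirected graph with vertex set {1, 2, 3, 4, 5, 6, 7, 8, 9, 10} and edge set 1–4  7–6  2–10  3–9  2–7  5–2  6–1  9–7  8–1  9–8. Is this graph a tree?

The graph has 10 vertices and 10 edges.
A tree on 10 vertices has exactly 9 edges; this graph has 10, so it contains a cycle and is not a tree.

No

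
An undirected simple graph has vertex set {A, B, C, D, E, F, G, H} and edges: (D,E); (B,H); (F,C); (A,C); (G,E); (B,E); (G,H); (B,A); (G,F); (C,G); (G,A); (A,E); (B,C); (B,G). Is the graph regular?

Degrees: A:4, B:5, C:4, D:1, E:4, F:2, G:6, H:2
Degrees are not all equal (e.g. deg(D)=1 but deg(G)=6); not regular.

No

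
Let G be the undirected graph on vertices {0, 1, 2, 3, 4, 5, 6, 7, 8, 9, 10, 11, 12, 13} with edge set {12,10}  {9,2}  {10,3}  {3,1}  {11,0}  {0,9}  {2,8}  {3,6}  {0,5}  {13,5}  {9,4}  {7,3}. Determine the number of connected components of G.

2

Component: {1, 3, 6, 7, 10, 12}
Component: {0, 2, 4, 5, 8, 9, 11, 13}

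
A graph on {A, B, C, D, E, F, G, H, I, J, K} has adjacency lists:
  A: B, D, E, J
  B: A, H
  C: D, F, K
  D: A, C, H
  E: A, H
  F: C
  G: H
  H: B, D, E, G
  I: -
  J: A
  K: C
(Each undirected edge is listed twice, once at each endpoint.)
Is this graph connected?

No

Component: {I}
Component: {A, B, C, D, E, F, G, H, J, K}
There are 2 separate components, so the graph is not connected.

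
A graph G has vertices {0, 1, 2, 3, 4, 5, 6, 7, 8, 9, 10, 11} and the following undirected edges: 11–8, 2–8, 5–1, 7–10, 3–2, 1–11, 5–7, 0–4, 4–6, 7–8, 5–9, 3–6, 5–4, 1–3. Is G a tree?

No

|V| = 12, |E| = 14.
A tree on 12 vertices has exactly 11 edges; this graph has 14, so it contains a cycle and is not a tree.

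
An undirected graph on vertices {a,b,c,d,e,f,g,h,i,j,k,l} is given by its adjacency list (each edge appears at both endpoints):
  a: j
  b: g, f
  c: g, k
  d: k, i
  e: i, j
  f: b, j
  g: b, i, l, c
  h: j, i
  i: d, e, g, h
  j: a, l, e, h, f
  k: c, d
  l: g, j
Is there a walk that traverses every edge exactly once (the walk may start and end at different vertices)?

Yes

Degrees: a:1, b:2, c:2, d:2, e:2, f:2, g:4, h:2, i:4, j:5, k:2, l:2
Odd-degree vertices: a, j (2 total).
The non-isolated vertices are connected and exactly 2 have odd degree, so an Eulerian trail exists (from a to j).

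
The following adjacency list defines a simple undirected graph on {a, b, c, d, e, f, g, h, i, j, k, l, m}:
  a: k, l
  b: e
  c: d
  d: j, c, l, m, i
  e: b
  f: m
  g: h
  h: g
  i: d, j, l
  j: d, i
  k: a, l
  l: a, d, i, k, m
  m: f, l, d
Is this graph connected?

No

Component: {b, e}
Component: {g, h}
Component: {a, c, d, f, i, j, k, l, m}
There are 3 separate components, so the graph is not connected.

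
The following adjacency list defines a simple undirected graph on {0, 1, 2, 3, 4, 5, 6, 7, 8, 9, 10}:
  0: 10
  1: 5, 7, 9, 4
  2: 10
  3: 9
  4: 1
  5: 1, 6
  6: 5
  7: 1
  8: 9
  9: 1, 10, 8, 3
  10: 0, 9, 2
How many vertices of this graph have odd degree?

8

Degrees: 0:1, 1:4, 2:1, 3:1, 4:1, 5:2, 6:1, 7:1, 8:1, 9:4, 10:3
Odd-degree vertices: 0, 2, 3, 4, 6, 7, 8, 10.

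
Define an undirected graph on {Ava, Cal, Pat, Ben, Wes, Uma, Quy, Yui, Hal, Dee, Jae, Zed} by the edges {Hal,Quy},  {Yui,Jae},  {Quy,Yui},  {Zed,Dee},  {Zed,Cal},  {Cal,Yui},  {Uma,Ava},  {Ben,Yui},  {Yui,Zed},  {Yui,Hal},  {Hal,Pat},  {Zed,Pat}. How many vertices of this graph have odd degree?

6

Degrees: Ava:1, Cal:2, Pat:2, Ben:1, Wes:0, Uma:1, Quy:2, Yui:6, Hal:3, Dee:1, Jae:1, Zed:4
Odd-degree vertices: Ava, Ben, Uma, Hal, Dee, Jae.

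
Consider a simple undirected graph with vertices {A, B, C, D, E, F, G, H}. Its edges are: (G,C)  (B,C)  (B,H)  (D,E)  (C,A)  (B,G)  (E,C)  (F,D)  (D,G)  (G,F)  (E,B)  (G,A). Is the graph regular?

Degrees: A:2, B:4, C:4, D:3, E:3, F:2, G:5, H:1
Degrees are not all equal (e.g. deg(H)=1 but deg(G)=5); not regular.

No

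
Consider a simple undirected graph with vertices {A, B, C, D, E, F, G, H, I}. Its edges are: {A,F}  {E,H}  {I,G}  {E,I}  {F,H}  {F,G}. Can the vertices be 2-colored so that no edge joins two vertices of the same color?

No

The cycle G-F-H-E-I-G has length 5, which is odd, so the graph is not bipartite.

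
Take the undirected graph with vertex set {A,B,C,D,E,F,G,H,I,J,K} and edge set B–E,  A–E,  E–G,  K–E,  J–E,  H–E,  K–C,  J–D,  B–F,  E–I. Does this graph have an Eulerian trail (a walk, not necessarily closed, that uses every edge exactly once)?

No

Degrees: A:1, B:2, C:1, D:1, E:7, F:1, G:1, H:1, I:1, J:2, K:2
Odd-degree vertices: A, C, D, E, F, G, H, I (8 total).
With 8 odd-degree vertices (more than two), no single trail can use every edge.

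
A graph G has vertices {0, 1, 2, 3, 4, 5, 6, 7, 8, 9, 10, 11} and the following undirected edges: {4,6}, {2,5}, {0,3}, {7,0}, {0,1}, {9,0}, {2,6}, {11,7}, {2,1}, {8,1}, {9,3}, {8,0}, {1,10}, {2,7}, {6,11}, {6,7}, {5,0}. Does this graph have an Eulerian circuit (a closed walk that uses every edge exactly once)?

No

Degrees: 0:6, 1:4, 2:4, 3:2, 4:1, 5:2, 6:4, 7:4, 8:2, 9:2, 10:1, 11:2
Vertices with odd degree: 4, 10. An Eulerian circuit requires all degrees even.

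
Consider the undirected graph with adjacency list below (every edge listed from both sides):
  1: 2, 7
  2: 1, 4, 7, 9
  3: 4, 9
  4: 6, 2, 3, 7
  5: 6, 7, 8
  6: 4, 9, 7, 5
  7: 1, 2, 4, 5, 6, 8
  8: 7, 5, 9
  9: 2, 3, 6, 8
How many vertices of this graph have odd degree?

Degrees: 1:2, 2:4, 3:2, 4:4, 5:3, 6:4, 7:6, 8:3, 9:4
Odd-degree vertices: 5, 8.

2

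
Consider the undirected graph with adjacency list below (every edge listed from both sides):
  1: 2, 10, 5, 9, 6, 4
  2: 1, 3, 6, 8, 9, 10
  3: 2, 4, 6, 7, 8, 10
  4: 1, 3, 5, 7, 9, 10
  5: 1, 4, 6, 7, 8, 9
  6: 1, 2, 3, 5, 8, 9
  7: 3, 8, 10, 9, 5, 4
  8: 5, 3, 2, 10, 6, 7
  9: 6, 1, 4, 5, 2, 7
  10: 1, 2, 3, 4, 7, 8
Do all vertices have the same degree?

Yes

Degrees: 1:6, 2:6, 3:6, 4:6, 5:6, 6:6, 7:6, 8:6, 9:6, 10:6
All degrees equal 6; the graph is regular.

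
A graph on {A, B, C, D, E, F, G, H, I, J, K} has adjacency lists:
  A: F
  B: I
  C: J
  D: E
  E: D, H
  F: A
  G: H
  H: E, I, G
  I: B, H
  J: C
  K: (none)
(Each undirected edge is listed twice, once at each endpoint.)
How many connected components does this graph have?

Component: {K}
Component: {A, F}
Component: {C, J}
Component: {B, D, E, G, H, I}

4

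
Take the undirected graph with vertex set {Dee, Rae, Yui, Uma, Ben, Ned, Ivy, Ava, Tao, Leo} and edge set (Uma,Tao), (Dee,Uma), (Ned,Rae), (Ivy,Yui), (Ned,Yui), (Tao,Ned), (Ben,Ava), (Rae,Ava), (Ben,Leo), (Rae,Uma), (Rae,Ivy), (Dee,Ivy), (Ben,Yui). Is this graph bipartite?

The cycle Ava-Rae-Ivy-Yui-Ben-Ava has length 5, which is odd, so the graph is not bipartite.

No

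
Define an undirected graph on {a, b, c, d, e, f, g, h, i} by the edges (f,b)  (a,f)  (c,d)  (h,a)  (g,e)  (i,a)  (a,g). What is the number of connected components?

Component: {c, d}
Component: {a, b, e, f, g, h, i}

2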